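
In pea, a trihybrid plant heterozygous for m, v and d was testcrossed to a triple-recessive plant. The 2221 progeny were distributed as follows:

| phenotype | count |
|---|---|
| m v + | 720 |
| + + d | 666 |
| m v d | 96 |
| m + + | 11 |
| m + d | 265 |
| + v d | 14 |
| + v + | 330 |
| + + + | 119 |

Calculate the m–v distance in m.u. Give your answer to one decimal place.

27.9 m.u.

The two most frequent reciprocal classes, m v + and + + d, are the parental types, so the F1 was m v + / + + d.
The two rarest classes, m + + and + v d, are the double crossovers. Comparing them with the parentals, only the v allele has switched, so v is the middle locus and the order is m – v – d.
Crossovers in the m–v interval produce the single-crossover classes + v + and m + d (330 + 265 = 595) plus the double crossovers (25).
RF(m–v) = (595 + 25) / 2221 = 620/2221 = 0.2792 → 27.9 m.u.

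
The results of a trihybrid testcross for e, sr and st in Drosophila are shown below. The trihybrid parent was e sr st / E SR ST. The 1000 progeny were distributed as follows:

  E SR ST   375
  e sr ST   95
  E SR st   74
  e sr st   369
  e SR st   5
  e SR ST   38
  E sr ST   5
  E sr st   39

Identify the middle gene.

The two rarest classes, e SR st and E sr ST, are the double crossovers. Comparing them with the parentals, only the sr allele has switched, so sr is the middle locus and the order is st – sr – e.

sr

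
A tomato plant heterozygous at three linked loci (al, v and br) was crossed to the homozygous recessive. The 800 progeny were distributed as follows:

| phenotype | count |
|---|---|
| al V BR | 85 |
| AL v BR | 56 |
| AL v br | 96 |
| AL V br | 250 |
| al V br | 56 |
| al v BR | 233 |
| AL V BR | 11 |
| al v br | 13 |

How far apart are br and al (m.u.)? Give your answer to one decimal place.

17.0 m.u.

The two most frequent reciprocal classes, al v BR and AL V br, are the parental types, so the F1 was al v BR / AL V br.
The two rarest classes, al v br and AL V BR, are the double crossovers. Comparing them with the parentals, only the br allele has switched, so br is the middle locus and the order is v – br – al.
Crossovers in the br–al interval produce the single-crossover classes AL v BR and al V br (56 + 56 = 112) plus the double crossovers (24).
RF(br–al) = (112 + 24) / 800 = 136/800 = 0.1700 → 17.0 m.u.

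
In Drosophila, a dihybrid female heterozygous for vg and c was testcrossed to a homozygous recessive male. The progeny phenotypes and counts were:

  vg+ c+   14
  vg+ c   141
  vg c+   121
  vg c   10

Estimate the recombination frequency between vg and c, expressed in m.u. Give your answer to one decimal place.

8.4 m.u.

The two most frequent classes, vg+ c (141) and vg c+ (121), are the parental types, so the F1 was vg+ c / vg c+.
The recombinant classes are vg+ c+ and vg c: 14 + 10 = 24.
Recombination frequency = 24/286 = 0.0839 ≈ 8.4%, i.e. 8.4 m.u.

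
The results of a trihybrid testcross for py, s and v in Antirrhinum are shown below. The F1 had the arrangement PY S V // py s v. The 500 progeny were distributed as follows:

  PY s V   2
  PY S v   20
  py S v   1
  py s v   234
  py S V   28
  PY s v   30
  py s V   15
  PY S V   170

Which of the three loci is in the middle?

The two rarest classes, PY s V and py S v, are the double crossovers. Comparing them with the parentals, only the s allele has switched, so s is the middle locus and the order is py – s – v.

s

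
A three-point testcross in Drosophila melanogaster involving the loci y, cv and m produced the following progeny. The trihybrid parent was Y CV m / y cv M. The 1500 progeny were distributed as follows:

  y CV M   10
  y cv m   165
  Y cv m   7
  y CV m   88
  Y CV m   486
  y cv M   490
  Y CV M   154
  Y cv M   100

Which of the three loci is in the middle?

cv

The two rarest classes, Y cv m and y CV M, are the double crossovers. Comparing them with the parentals, only the cv allele has switched, so cv is the middle locus and the order is y – cv – m.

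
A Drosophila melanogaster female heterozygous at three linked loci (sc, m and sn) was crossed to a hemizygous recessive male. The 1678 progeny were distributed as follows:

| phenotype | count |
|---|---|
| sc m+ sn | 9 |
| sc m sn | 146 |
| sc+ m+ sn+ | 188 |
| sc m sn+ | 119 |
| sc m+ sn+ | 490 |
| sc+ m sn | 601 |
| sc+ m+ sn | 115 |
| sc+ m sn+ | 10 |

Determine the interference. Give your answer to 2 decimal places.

0.64

The two most frequent reciprocal classes, sc m+ sn+ and sc+ m sn, are the parental types, so the F1 was sc m+ sn+ / sc+ m sn.
The two rarest classes, sc m+ sn and sc+ m sn+, are the double crossovers. Comparing them with the parentals, only the sn allele has switched, so sn is the middle locus and the order is m – sn – sc.
m–sn: (234 + 19)/1678 = 0.1508; sn–sc: (334 + 19)/1678 = 0.2104.
Expected DCO frequency = 0.1508 × 0.2104 ≈ 0.03173; observed = 19/1678 ≈ 0.01132.
Coefficient of coincidence = 0.01132/0.03173 ≈ 0.36; interference = 1 − 0.36 = 0.64.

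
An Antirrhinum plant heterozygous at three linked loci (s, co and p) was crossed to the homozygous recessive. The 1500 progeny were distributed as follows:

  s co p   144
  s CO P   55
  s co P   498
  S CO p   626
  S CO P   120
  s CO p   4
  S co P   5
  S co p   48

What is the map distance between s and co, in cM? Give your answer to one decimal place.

The two most frequent reciprocal classes, S CO p and s co P, are the parental types, so the F1 was S CO p / s co P.
The two rarest classes, s CO p and S co P, are the double crossovers. Comparing them with the parentals, only the s allele has switched, so s is the middle locus and the order is co – s – p.
Crossovers in the co–s interval produce the single-crossover classes S co p and s CO P (48 + 55 = 103) plus the double crossovers (9).
RF(co–s) = (103 + 9) / 1500 = 112/1500 = 0.0747 → 7.5 cM.

7.5 cM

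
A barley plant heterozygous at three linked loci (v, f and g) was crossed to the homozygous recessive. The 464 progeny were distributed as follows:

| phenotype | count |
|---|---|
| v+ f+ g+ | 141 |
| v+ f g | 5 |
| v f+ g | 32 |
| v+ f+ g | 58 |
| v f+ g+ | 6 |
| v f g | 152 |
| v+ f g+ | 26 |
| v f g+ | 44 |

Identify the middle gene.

v

The two most frequent reciprocal classes, v+ f+ g+ and v f g, are the parental types, so the F1 was v+ f+ g+ / v f g.
The two rarest classes, v f+ g+ and v+ f g, are the double crossovers. Comparing them with the parentals, only the v allele has switched, so v is the middle locus and the order is f – v – g.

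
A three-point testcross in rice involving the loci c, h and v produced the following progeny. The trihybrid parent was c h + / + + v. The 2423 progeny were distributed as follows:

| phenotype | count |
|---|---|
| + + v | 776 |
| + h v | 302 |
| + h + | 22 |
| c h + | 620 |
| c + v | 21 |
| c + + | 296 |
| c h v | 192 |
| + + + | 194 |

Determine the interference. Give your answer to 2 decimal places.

0.62

The two rarest classes, + h + and c + v, are the double crossovers. Comparing them with the parentals, only the c allele has switched, so c is the middle locus and the order is v – c – h.
v–c: (386 + 43)/2423 = 0.1771; c–h: (598 + 43)/2423 = 0.2645.
Expected DCO frequency = 0.1771 × 0.2645 ≈ 0.04684; observed = 43/2423 ≈ 0.01775.
Coefficient of coincidence = 0.01775/0.04684 ≈ 0.38; interference = 1 − 0.38 = 0.62.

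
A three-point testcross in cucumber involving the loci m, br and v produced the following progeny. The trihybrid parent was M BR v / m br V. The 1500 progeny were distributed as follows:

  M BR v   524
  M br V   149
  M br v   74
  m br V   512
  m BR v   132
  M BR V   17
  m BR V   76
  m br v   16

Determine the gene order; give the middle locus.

v

The two rarest classes, M BR V and m br v, are the double crossovers. Comparing them with the parentals, only the v allele has switched, so v is the middle locus and the order is m – v – br.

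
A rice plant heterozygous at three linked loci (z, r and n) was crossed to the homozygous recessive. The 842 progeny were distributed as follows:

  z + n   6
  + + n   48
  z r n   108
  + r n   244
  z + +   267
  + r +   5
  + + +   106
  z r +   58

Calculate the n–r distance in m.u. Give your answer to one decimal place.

13.9 m.u.

The two most frequent reciprocal classes, + r n and z + +, are the parental types, so the F1 was + r n / z + +.
The two rarest classes, + r + and z + n, are the double crossovers. Comparing them with the parentals, only the n allele has switched, so n is the middle locus and the order is z – n – r.
Crossovers in the n–r interval produce the single-crossover classes + + n and z r + (48 + 58 = 106) plus the double crossovers (11).
RF(n–r) = (106 + 11) / 842 = 117/842 = 0.1390 → 13.9 m.u.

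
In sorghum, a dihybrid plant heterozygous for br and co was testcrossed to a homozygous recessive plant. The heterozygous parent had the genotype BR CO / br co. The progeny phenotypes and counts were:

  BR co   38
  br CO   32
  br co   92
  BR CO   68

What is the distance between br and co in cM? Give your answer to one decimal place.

The recombinant classes are BR co and br CO: 38 + 32 = 70.
Recombination frequency = 70/230 = 0.3043 ≈ 30.4%, i.e. 30.4 cM.

30.4 cM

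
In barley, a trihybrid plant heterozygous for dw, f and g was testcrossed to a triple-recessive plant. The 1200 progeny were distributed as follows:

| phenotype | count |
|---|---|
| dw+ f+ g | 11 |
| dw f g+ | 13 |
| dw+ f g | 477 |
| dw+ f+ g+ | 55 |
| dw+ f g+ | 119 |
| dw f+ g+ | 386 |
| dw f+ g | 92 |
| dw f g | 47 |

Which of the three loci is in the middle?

f

The two most frequent reciprocal classes, dw+ f g and dw f+ g+, are the parental types, so the F1 was dw+ f g / dw f+ g+.
The two rarest classes, dw+ f+ g and dw f g+, are the double crossovers. Comparing them with the parentals, only the f allele has switched, so f is the middle locus and the order is g – f – dw.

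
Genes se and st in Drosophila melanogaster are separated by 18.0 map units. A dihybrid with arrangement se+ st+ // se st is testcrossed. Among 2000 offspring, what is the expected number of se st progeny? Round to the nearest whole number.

A map distance of 18.0 map units corresponds to a recombination frequency of 0.180.
The F1 is se+ st+ / se st, so se st is a parental gamete class with expected frequency (1 − r)/2 = 0.820/2 = 0.4100.
Expected number = 0.4100 × 2000 = 820.00 ≈ 820.

820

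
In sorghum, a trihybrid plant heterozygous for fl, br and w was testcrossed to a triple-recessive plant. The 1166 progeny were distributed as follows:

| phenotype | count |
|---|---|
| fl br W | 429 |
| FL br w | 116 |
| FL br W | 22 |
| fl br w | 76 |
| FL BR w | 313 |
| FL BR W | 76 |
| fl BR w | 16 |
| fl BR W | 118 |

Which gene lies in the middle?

The two most frequent reciprocal classes, FL BR w and fl br W, are the parental types, so the F1 was FL BR w / fl br W.
The two rarest classes, fl BR w and FL br W, are the double crossovers. Comparing them with the parentals, only the fl allele has switched, so fl is the middle locus and the order is br – fl – w.

fl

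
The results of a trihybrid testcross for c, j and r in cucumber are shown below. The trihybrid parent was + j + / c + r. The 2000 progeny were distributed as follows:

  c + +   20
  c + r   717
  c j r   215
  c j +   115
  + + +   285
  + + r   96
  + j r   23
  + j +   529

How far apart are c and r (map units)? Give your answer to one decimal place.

12.7 map units

The two rarest classes, + j r and c + +, are the double crossovers. Comparing them with the parentals, only the r allele has switched, so r is the middle locus and the order is j – r – c.
Crossovers in the r–c interval produce the single-crossover classes c j + and + + r (115 + 96 = 211) plus the double crossovers (43).
RF(r–c) = (211 + 43) / 2000 = 254/2000 = 0.1270 → 12.7 map units.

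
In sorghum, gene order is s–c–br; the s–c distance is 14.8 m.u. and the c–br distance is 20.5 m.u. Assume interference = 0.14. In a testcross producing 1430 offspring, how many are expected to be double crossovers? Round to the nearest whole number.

Map distances give recombination frequencies of 0.148 and 0.205 for the two intervals.
With interference 0.14 (so coincidence = 0.86), expected double-crossover frequency = 0.148 × 0.205 × 0.86 = 0.02609.
Expected number = 0.02609 × 1430 = 37.31 ≈ 37.

37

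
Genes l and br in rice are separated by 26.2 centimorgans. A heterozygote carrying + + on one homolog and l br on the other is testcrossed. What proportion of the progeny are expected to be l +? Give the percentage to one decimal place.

A map distance of 26.2 centimorgans corresponds to a recombination frequency of 0.262.
The F1 is + + / l br, so l + is a recombinant gamete class with expected frequency r/2 = 0.262/2 = 0.1310.
That is 0.1310 = 13.1% of the progeny.

13.1%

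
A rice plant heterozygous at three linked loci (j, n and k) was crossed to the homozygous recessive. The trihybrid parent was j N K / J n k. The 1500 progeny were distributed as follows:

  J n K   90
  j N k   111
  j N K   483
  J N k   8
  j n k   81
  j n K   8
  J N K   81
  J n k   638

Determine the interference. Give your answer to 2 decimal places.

The two rarest classes, j n K and J N k, are the double crossovers. Comparing them with the parentals, only the n allele has switched, so n is the middle locus and the order is j – n – k.
j–n: (162 + 16)/1500 = 0.1187; n–k: (201 + 16)/1500 = 0.1447.
Expected DCO frequency = 0.1187 × 0.1447 ≈ 0.01718; observed = 16/1500 ≈ 0.01067.
Coefficient of coincidence = 0.01067/0.01718 ≈ 0.62; interference = 1 − 0.62 = 0.38.

0.38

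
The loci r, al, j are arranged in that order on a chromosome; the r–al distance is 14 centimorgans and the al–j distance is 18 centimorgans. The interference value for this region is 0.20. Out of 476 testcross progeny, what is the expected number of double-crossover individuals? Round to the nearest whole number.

10

Map distances give recombination frequencies of 0.140 and 0.180 for the two intervals.
With interference 0.20 (so coincidence = 0.80), expected double-crossover frequency = 0.140 × 0.180 × 0.80 = 0.02016.
Expected number = 0.02016 × 476 = 9.60 ≈ 10.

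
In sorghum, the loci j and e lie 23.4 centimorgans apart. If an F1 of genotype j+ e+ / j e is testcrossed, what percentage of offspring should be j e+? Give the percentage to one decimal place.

A map distance of 23.4 centimorgans corresponds to a recombination frequency of 0.234.
The F1 is j+ e+ / j e, so j e+ is a recombinant gamete class with expected frequency r/2 = 0.234/2 = 0.1170.
That is 0.1170 = 11.7% of the progeny.

11.7%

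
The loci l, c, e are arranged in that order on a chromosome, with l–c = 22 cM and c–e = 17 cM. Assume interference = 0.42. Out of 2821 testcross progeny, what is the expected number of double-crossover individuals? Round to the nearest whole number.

61

Map distances give recombination frequencies of 0.220 and 0.170 for the two intervals.
With interference 0.42 (so coincidence = 0.58), expected double-crossover frequency = 0.220 × 0.170 × 0.58 = 0.02169.
Expected number = 0.02169 × 2821 = 61.19 ≈ 61.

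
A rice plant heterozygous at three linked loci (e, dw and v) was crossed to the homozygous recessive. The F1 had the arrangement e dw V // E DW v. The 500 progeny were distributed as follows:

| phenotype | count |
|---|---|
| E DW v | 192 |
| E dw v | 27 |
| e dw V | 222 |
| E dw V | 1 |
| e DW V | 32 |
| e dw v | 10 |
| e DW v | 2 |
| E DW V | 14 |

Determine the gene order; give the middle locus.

The two rarest classes, E dw V and e DW v, are the double crossovers. Comparing them with the parentals, only the e allele has switched, so e is the middle locus and the order is dw – e – v.

e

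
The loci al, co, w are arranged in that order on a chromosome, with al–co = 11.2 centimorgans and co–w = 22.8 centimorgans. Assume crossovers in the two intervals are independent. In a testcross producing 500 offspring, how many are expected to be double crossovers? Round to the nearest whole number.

13

Map distances give recombination frequencies of 0.112 and 0.228 for the two intervals.
With no interference, expected double-crossover frequency = 0.112 × 0.228 = 0.02554.
Expected number = 0.02554 × 500 = 12.77 ≈ 13.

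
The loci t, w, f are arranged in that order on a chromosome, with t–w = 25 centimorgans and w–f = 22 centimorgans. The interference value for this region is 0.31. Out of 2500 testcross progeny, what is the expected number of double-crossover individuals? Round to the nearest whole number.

Map distances give recombination frequencies of 0.250 and 0.220 for the two intervals.
With interference 0.31 (so coincidence = 0.69), expected double-crossover frequency = 0.250 × 0.220 × 0.69 = 0.03795.
Expected number = 0.03795 × 2500 = 94.88 ≈ 95.

95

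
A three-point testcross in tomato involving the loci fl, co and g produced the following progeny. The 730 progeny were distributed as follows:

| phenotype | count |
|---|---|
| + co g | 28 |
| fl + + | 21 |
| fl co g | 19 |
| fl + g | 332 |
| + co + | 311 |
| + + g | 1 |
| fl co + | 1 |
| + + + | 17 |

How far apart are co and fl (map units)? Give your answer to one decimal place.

The two most frequent reciprocal classes, + co + and fl + g, are the parental types, so the F1 was + co + / fl + g.
The two rarest classes, fl co + and + + g, are the double crossovers. Comparing them with the parentals, only the fl allele has switched, so fl is the middle locus and the order is g – fl – co.
Crossovers in the fl–co interval produce the single-crossover classes + + + and fl co g (17 + 19 = 36) plus the double crossovers (2).
RF(fl–co) = (36 + 2) / 730 = 38/730 = 0.0521 → 5.2 map units.

5.2 map units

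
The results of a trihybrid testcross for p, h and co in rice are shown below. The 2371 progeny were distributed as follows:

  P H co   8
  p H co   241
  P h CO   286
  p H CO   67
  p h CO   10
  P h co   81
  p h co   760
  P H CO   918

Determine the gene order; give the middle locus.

The two most frequent reciprocal classes, P H CO and p h co, are the parental types, so the F1 was P H CO / p h co.
The two rarest classes, P H co and p h CO, are the double crossovers. Comparing them with the parentals, only the co allele has switched, so co is the middle locus and the order is h – co – p.

co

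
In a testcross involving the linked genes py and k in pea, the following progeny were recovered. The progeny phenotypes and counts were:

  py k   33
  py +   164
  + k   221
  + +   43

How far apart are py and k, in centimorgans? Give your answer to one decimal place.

16.5 centimorgans

The two most frequent classes, + k (221) and py + (164), are the parental types, so the F1 was + k / py +.
The recombinant classes are + + and py k: 43 + 33 = 76.
Recombination frequency = 76/461 = 0.1649 ≈ 16.5%, i.e. 16.5 centimorgans.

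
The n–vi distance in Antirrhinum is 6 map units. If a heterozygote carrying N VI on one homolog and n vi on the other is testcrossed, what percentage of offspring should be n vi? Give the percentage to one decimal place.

47.0%

A map distance of 6 map units corresponds to a recombination frequency of 0.060.
The F1 is N VI / n vi, so n vi is a parental gamete class with expected frequency (1 − r)/2 = 0.940/2 = 0.4700.
That is 0.4700 = 47.0% of the progeny.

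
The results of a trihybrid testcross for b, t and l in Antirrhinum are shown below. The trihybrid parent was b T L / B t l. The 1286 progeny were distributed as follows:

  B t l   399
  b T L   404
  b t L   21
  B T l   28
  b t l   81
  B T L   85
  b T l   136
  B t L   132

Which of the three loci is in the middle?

The two rarest classes, b t L and B T l, are the double crossovers. Comparing them with the parentals, only the t allele has switched, so t is the middle locus and the order is l – t – b.

t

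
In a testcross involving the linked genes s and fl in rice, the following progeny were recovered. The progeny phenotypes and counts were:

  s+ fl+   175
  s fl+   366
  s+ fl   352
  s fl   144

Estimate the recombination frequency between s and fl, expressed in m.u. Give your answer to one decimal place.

The two most frequent classes, s+ fl (352) and s fl+ (366), are the parental types, so the F1 was s+ fl / s fl+.
The recombinant classes are s+ fl+ and s fl: 175 + 144 = 319.
Recombination frequency = 319/1037 = 0.3076 ≈ 30.8%, i.e. 30.8 m.u.

30.8 m.u.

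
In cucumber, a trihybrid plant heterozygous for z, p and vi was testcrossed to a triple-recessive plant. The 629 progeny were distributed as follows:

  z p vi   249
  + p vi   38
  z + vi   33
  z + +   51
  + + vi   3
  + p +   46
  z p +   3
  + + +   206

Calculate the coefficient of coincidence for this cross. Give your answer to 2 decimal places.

0.47

The two most frequent reciprocal classes, + + + and z p vi, are the parental types, so the F1 was + + + / z p vi.
The two rarest classes, + + vi and z p +, are the double crossovers. Comparing them with the parentals, only the vi allele has switched, so vi is the middle locus and the order is p – vi – z.
p–vi: (79 + 6)/629 = 0.1351; vi–z: (89 + 6)/629 = 0.1510.
Expected DCO frequency = 0.1351 × 0.1510 ≈ 0.02040; observed = 6/629 ≈ 0.00954.
Coefficient of coincidence = 0.00954/0.02040 ≈ 0.47.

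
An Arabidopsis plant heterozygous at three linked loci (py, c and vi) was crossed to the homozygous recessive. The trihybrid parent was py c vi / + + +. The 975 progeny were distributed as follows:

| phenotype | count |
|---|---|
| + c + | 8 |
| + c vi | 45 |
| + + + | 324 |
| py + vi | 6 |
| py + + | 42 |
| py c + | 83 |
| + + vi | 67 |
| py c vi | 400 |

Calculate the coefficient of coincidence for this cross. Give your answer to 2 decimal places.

The two rarest classes, py + vi and + c +, are the double crossovers. Comparing them with the parentals, only the c allele has switched, so c is the middle locus and the order is py – c – vi.
py–c: (87 + 14)/975 = 0.1036; c–vi: (150 + 14)/975 = 0.1682.
Expected DCO frequency = 0.1036 × 0.1682 ≈ 0.01743; observed = 14/975 ≈ 0.01436.
Coefficient of coincidence = 0.01436/0.01743 ≈ 0.82.

0.82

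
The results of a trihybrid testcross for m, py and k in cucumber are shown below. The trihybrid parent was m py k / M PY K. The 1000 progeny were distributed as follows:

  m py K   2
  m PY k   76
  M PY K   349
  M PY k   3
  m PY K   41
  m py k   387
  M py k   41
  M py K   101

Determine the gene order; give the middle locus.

The two rarest classes, m py K and M PY k, are the double crossovers. Comparing them with the parentals, only the k allele has switched, so k is the middle locus and the order is py – k – m.

k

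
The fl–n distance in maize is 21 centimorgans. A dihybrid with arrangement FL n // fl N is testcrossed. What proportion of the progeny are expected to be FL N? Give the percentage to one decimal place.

A map distance of 21 centimorgans corresponds to a recombination frequency of 0.210.
The F1 is FL n / fl N, so FL N is a recombinant gamete class with expected frequency r/2 = 0.210/2 = 0.1050.
That is 0.1050 = 10.5% of the progeny.

10.5%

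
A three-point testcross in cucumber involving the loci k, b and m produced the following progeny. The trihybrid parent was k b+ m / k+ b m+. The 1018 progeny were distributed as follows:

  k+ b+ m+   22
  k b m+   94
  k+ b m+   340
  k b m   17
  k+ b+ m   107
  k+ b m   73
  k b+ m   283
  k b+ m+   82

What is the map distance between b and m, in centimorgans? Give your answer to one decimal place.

The two rarest classes, k b m and k+ b+ m+, are the double crossovers. Comparing them with the parentals, only the b allele has switched, so b is the middle locus and the order is k – b – m.
Crossovers in the b–m interval produce the single-crossover classes k b+ m+ and k+ b m (82 + 73 = 155) plus the double crossovers (39).
RF(b–m) = (155 + 39) / 1018 = 194/1018 = 0.1906 → 19.1 centimorgans.

19.1 centimorgans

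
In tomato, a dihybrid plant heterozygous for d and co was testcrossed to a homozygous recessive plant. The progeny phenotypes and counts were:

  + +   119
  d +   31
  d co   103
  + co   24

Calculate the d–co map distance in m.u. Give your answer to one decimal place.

19.9 m.u.

The two most frequent classes, + + (119) and d co (103), are the parental types, so the F1 was + + / d co.
The recombinant classes are + co and d +: 24 + 31 = 55.
Recombination frequency = 55/277 = 0.1986 ≈ 19.9%, i.e. 19.9 m.u.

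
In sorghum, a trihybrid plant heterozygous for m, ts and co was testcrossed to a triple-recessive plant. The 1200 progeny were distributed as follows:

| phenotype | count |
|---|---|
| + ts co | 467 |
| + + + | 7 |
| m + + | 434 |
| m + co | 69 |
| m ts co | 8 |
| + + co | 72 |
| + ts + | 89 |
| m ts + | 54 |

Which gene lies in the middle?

m

The two most frequent reciprocal classes, + ts co and m + +, are the parental types, so the F1 was + ts co / m + +.
The two rarest classes, m ts co and + + +, are the double crossovers. Comparing them with the parentals, only the m allele has switched, so m is the middle locus and the order is ts – m – co.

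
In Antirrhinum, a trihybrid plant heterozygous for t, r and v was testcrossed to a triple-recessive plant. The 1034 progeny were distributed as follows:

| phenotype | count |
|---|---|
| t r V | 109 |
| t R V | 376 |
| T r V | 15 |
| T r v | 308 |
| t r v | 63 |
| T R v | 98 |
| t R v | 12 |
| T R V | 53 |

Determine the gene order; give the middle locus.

v

The two most frequent reciprocal classes, t R V and T r v, are the parental types, so the F1 was t R V / T r v.
The two rarest classes, t R v and T r V, are the double crossovers. Comparing them with the parentals, only the v allele has switched, so v is the middle locus and the order is t – v – r.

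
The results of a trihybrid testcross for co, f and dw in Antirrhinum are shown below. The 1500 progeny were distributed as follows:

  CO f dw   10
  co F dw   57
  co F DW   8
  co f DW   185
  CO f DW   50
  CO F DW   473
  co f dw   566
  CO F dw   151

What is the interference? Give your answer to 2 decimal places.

0.39

The two most frequent reciprocal classes, co f dw and CO F DW, are the parental types, so the F1 was co f dw / CO F DW.
The two rarest classes, CO f dw and co F DW, are the double crossovers. Comparing them with the parentals, only the co allele has switched, so co is the middle locus and the order is dw – co – f.
dw–co: (336 + 18)/1500 = 0.2360; co–f: (107 + 18)/1500 = 0.0833.
Expected DCO frequency = 0.2360 × 0.0833 ≈ 0.01966; observed = 18/1500 ≈ 0.01200.
Coefficient of coincidence = 0.01200/0.01966 ≈ 0.61; interference = 1 − 0.61 = 0.39.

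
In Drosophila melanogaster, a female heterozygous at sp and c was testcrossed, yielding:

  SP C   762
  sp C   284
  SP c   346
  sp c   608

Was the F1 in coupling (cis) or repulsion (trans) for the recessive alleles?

cis

The two most frequent classes are SP C (762) and sp c (608); these are the parental (non-recombinant) types.
So the F1 carried SP C on one chromosome and sp c on the other — the recessive alleles are on the same chromosome (cis / coupling).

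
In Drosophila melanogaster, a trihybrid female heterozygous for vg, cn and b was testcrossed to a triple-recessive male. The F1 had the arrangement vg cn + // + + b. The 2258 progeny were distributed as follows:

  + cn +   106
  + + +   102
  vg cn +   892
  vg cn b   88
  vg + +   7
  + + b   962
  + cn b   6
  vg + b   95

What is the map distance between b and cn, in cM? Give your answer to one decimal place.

9.0 cM

The two rarest classes, vg + + and + cn b, are the double crossovers. Comparing them with the parentals, only the cn allele has switched, so cn is the middle locus and the order is vg – cn – b.
Crossovers in the cn–b interval produce the single-crossover classes vg cn b and + + + (88 + 102 = 190) plus the double crossovers (13).
RF(cn–b) = (190 + 13) / 2258 = 203/2258 = 0.0899 → 9.0 cM.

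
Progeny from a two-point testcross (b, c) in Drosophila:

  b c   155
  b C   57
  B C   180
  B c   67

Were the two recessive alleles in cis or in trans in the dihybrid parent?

The two most frequent classes are B C (180) and b c (155); these are the parental (non-recombinant) types.
So the F1 carried B C on one chromosome and b c on the other — the recessive alleles are on the same chromosome (cis / coupling).

cis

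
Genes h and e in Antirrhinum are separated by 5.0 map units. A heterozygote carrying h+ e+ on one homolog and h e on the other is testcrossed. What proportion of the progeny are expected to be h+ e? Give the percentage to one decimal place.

2.5%

A map distance of 5.0 map units corresponds to a recombination frequency of 0.050.
The F1 is h+ e+ / h e, so h+ e is a recombinant gamete class with expected frequency r/2 = 0.050/2 = 0.0250.
That is 0.0250 = 2.5% of the progeny.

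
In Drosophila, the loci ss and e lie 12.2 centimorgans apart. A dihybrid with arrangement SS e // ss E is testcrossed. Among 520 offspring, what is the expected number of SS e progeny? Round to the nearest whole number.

A map distance of 12.2 centimorgans corresponds to a recombination frequency of 0.122.
The F1 is SS e / ss E, so SS e is a parental gamete class with expected frequency (1 − r)/2 = 0.878/2 = 0.4390.
Expected number = 0.4390 × 520 = 228.28 ≈ 228.

228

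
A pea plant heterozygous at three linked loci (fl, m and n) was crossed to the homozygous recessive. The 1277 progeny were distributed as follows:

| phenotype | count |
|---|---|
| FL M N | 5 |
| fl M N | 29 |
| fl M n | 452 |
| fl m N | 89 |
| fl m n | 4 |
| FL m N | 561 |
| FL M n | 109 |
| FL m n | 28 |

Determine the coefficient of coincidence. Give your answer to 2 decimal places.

0.84

The two most frequent reciprocal classes, FL m N and fl M n, are the parental types, so the F1 was FL m N / fl M n.
The two rarest classes, FL M N and fl m n, are the double crossovers. Comparing them with the parentals, only the m allele has switched, so m is the middle locus and the order is n – m – fl.
n–m: (57 + 9)/1277 = 0.0517; m–fl: (198 + 9)/1277 = 0.1621.
Expected DCO frequency = 0.0517 × 0.1621 ≈ 0.00838; observed = 9/1277 ≈ 0.00705.
Coefficient of coincidence = 0.00705/0.00838 ≈ 0.84.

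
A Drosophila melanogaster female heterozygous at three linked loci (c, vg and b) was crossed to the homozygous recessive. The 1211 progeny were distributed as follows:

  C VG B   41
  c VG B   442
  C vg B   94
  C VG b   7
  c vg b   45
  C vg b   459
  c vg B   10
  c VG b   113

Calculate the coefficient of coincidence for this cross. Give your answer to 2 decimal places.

The two most frequent reciprocal classes, c VG B and C vg b, are the parental types, so the F1 was c VG B / C vg b.
The two rarest classes, c vg B and C VG b, are the double crossovers. Comparing them with the parentals, only the vg allele has switched, so vg is the middle locus and the order is c – vg – b.
c–vg: (86 + 17)/1211 = 0.0851; vg–b: (207 + 17)/1211 = 0.1850.
Expected DCO frequency = 0.0851 × 0.1850 ≈ 0.01574; observed = 17/1211 ≈ 0.01404.
Coefficient of coincidence = 0.01404/0.01574 ≈ 0.89.

0.89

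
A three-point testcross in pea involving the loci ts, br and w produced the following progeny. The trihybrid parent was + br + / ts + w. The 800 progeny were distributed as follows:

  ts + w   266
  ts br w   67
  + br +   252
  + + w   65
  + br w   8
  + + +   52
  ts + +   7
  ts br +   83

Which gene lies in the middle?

The two rarest classes, + br w and ts + +, are the double crossovers. Comparing them with the parentals, only the w allele has switched, so w is the middle locus and the order is ts – w – br.

w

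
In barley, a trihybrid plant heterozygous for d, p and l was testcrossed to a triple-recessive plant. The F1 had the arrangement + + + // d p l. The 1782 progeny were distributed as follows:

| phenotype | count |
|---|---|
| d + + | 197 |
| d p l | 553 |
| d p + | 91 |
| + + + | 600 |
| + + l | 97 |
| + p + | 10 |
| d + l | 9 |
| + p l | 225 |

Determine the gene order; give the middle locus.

p

The two rarest classes, + p + and d + l, are the double crossovers. Comparing them with the parentals, only the p allele has switched, so p is the middle locus and the order is d – p – l.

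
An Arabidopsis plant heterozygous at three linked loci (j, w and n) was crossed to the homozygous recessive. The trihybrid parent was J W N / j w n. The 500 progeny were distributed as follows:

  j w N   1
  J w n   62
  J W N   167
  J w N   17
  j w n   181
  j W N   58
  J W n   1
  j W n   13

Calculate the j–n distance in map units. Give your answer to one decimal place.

24.4 map units

The two rarest classes, J W n and j w N, are the double crossovers. Comparing them with the parentals, only the n allele has switched, so n is the middle locus and the order is w – n – j.
Crossovers in the n–j interval produce the single-crossover classes j W N and J w n (58 + 62 = 120) plus the double crossovers (2).
RF(n–j) = (120 + 2) / 500 = 122/500 = 0.2440 → 24.4 map units.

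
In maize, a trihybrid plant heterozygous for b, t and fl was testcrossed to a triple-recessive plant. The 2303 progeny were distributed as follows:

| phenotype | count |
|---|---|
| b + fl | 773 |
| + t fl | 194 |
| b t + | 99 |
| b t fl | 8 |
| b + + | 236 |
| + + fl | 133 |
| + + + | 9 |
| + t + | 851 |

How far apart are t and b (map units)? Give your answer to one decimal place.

10.8 map units

The two most frequent reciprocal classes, + t + and b + fl, are the parental types, so the F1 was + t + / b + fl.
The two rarest classes, + + + and b t fl, are the double crossovers. Comparing them with the parentals, only the t allele has switched, so t is the middle locus and the order is b – t – fl.
Crossovers in the b–t interval produce the single-crossover classes b t + and + + fl (99 + 133 = 232) plus the double crossovers (17).
RF(b–t) = (232 + 17) / 2303 = 249/2303 = 0.1081 → 10.8 map units.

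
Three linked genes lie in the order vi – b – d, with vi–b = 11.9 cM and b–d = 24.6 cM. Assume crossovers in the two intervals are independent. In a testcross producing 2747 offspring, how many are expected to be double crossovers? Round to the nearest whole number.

Map distances give recombination frequencies of 0.119 and 0.246 for the two intervals.
With no interference, expected double-crossover frequency = 0.119 × 0.246 = 0.02927.
Expected number = 0.02927 × 2747 = 80.42 ≈ 80.

80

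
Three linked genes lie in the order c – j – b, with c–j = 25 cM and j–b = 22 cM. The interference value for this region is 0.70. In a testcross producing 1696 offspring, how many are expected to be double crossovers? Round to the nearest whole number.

28

Map distances give recombination frequencies of 0.250 and 0.220 for the two intervals.
With interference 0.70 (so coincidence = 0.30), expected double-crossover frequency = 0.250 × 0.220 × 0.30 = 0.01650.
Expected number = 0.01650 × 1696 = 27.98 ≈ 28.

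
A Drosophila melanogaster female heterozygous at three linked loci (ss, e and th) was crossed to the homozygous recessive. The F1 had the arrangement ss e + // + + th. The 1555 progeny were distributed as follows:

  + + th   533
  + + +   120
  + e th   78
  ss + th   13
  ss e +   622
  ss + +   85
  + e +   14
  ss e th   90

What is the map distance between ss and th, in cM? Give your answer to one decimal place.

The two rarest classes, + e + and ss + th, are the double crossovers. Comparing them with the parentals, only the ss allele has switched, so ss is the middle locus and the order is e – ss – th.
Crossovers in the ss–th interval produce the single-crossover classes ss e th and + + + (90 + 120 = 210) plus the double crossovers (27).
RF(ss–th) = (210 + 27) / 1555 = 237/1555 = 0.1524 → 15.2 cM.

15.2 cM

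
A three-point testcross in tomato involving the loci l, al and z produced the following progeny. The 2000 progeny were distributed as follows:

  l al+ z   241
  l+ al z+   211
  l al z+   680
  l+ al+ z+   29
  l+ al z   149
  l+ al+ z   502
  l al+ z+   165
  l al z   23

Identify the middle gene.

z

The two most frequent reciprocal classes, l+ al+ z and l al z+, are the parental types, so the F1 was l+ al+ z / l al z+.
The two rarest classes, l+ al+ z+ and l al z, are the double crossovers. Comparing them with the parentals, only the z allele has switched, so z is the middle locus and the order is l – z – al.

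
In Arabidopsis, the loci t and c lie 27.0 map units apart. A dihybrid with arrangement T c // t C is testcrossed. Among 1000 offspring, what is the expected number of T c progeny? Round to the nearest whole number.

A map distance of 27.0 map units corresponds to a recombination frequency of 0.270.
The F1 is T c / t C, so T c is a parental gamete class with expected frequency (1 − r)/2 = 0.730/2 = 0.3650.
Expected number = 0.3650 × 1000 = 365.00 ≈ 365.

365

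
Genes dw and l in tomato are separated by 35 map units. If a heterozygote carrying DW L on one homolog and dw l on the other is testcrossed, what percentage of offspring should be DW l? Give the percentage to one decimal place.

A map distance of 35 map units corresponds to a recombination frequency of 0.350.
The F1 is DW L / dw l, so DW l is a recombinant gamete class with expected frequency r/2 = 0.350/2 = 0.1750.
That is 0.1750 = 17.5% of the progeny.

17.5%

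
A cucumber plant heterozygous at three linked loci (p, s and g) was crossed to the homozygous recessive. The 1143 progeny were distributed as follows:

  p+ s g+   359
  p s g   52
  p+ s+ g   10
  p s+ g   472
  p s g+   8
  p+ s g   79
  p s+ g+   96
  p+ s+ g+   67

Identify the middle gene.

The two most frequent reciprocal classes, p+ s g+ and p s+ g, are the parental types, so the F1 was p+ s g+ / p s+ g.
The two rarest classes, p s g+ and p+ s+ g, are the double crossovers. Comparing them with the parentals, only the p allele has switched, so p is the middle locus and the order is s – p – g.

p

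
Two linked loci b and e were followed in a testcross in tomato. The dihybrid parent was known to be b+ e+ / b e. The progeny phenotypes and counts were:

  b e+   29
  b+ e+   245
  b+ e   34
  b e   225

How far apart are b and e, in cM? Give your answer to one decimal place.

11.8 cM

The recombinant classes are b+ e and b e+: 34 + 29 = 63.
Recombination frequency = 63/533 = 0.1182 ≈ 11.8%, i.e. 11.8 cM.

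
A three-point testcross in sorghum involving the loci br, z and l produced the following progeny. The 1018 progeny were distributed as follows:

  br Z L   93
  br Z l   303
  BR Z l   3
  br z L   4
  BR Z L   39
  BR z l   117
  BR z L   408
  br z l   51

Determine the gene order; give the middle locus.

The two most frequent reciprocal classes, br Z l and BR z L, are the parental types, so the F1 was br Z l / BR z L.
The two rarest classes, BR Z l and br z L, are the double crossovers. Comparing them with the parentals, only the br allele has switched, so br is the middle locus and the order is z – br – l.

br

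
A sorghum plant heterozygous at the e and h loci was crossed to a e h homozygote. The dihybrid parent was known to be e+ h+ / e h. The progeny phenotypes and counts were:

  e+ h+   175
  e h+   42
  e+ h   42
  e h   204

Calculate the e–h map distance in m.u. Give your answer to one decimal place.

18.1 m.u.

The recombinant classes are e+ h and e h+: 42 + 42 = 84.
Recombination frequency = 84/463 = 0.1814 ≈ 18.1%, i.e. 18.1 m.u.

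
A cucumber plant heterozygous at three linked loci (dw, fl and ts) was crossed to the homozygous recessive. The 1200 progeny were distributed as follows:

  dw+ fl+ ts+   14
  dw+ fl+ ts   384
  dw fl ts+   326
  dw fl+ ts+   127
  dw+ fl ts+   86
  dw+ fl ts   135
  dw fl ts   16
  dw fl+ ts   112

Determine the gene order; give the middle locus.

The two most frequent reciprocal classes, dw+ fl+ ts and dw fl ts+, are the parental types, so the F1 was dw+ fl+ ts / dw fl ts+.
The two rarest classes, dw+ fl+ ts+ and dw fl ts, are the double crossovers. Comparing them with the parentals, only the ts allele has switched, so ts is the middle locus and the order is dw – ts – fl.

ts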